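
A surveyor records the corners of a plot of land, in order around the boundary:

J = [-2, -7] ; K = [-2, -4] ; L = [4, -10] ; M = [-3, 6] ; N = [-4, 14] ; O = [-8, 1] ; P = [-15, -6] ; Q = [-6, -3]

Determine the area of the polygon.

Cross-terms: -6, 36, -6, -18, 108, 63, 9, 36  ⇒  Σ = 222
Area = |Σ|/2 = 111.

111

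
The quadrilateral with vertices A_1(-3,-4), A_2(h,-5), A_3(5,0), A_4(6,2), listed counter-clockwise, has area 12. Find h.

Write out the shoelace sum; only the two edges meeting at A_2 involve h:
2·Area = [((-3)·(-5) − h·(-4)) + (h·0 − 5·(-5))] + -8
       = 4·h + 32 = 24
⇒ h = -2.

-2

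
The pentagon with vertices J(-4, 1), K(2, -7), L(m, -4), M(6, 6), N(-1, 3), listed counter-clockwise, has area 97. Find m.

9

The doubled signed area Σ (x_i y_{i+1} − x_{i+1} y_i) is linear in m.
With m=0 it equals 77; the coefficient of m is 13 (from the two edges through L).
So 13·m + 77 = 2·97 = 194 ⇒ m = 9.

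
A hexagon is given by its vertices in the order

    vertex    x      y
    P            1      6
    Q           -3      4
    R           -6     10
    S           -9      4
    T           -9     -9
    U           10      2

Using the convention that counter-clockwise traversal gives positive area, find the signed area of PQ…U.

Apply the shoelace (surveyor's) formula: 2A = Σ (x_i·y_{i+1} − x_{i+1}·y_i), indices taken mod 6.
Cross-terms: 22, -6, 66, 117, 72, 58  ⇒  Σ = 329
Signed area = Σ/2 = 164.5 (positive ⇒ counter-clockwise traversal).

164.5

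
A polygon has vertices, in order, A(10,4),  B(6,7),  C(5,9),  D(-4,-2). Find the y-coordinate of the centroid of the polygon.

200/57

Apply the shoelace (surveyor's) formula. First the cross-terms c_i = x_i·y_{i+1} − x_{i+1}·y_i:
  46, 19, 26, 4  ⇒  2A = 95, A = 47.5.
Then Σ (y_i + y_{i+1})·c_i = 1000, so ȳ = 1000 / (6·47.5) = 200/57.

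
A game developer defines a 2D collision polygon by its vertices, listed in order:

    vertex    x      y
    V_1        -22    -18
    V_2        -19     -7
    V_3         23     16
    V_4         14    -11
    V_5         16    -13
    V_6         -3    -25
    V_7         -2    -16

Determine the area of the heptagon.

785.5

Apply Gauss's area formula: 2A = Σ (x_i·y_{i+1} − x_{i+1}·y_i), indices taken mod 7.
V_1→V_2: (-22)(-7) − (-19)(-18) = -188
V_2→V_3: (-19)(16) − (23)(-7) = -143
V_3→V_4: (23)(-11) − (14)(16) = -477
V_4→V_5: (14)(-13) − (16)(-11) = -6
V_5→V_6: (16)(-25) − (-3)(-13) = -439
V_6→V_7: (-3)(-16) − (-2)(-25) = -2
V_7→V_1: (-2)(-18) − (-22)(-16) = -316
Σ = -1571
Area = |Σ|/2 = 785.5.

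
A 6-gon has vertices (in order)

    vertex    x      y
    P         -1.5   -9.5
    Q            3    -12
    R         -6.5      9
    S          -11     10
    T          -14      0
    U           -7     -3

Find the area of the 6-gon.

Apply Gauss's area formula: 2A = Σ (x_i·y_{i+1} − x_{i+1}·y_i), indices taken mod 6.
Σ = (46.5) + (-51) + (34) + (140) + (42) + (62) = 273.5
Area = |Σ|/2 = 136.75.

136.75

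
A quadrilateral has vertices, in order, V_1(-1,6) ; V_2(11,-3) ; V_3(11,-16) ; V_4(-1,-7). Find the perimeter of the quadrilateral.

|V_1V_2| = √((12)² + (-9)²) = √225 = 15
|V_2V_3| = √((0)² + (-13)²) = √169 = 13
|V_3V_4| = √((-12)² + (9)²) = √225 = 15
|V_4V_1| = √((0)² + (13)²) = √169 = 13
Perimeter = 15 + 13 + 15 + 13 = 56.

56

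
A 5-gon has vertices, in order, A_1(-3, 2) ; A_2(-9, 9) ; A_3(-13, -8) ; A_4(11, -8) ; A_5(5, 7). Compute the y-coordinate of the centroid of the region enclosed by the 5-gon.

Apply Gauss's area formula. First the cross-terms c_i = x_i·y_{i+1} − x_{i+1}·y_i:
  -9, 189, 192, 117, 31  ⇒  2A = 520, A = 260.
Then Σ (y_i + y_{i+1})·c_i = -2820, so ȳ = -2820 / (6·260) = -47/26.

-47/26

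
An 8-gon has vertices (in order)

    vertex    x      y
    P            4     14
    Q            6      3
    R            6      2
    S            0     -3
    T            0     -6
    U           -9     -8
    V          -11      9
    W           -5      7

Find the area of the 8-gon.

Apply the surveyor's formula: 2A = Σ (x_i·y_{i+1} − x_{i+1}·y_i), indices taken mod 8.
P→Q: (4)(3) − (6)(14) = -72
Q→R: (6)(2) − (6)(3) = -6
R→S: (6)(-3) − (0)(2) = -18
S→T: (0)(-6) − (0)(-3) = 0
T→U: (0)(-8) − (-9)(-6) = -54
U→V: (-9)(9) − (-11)(-8) = -169
V→W: (-11)(7) − (-5)(9) = -32
W→P: (-5)(14) − (4)(7) = -98
Σ = -449
Area = |Σ|/2 = 224.5.

224.5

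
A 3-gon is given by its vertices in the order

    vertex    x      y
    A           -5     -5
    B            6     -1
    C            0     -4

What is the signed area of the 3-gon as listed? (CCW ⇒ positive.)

Σ = (35) + (-24) + (-20) = -9
Signed area = Σ/2 = -4.5 (negative ⇒ clockwise traversal).

-4.5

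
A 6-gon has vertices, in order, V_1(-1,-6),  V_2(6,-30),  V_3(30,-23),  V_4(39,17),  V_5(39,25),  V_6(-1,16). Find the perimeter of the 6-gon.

162

|V_1V_2| = √((7)² + (-24)²) = √625 = 25
|V_2V_3| = √((24)² + (7)²) = √625 = 25
|V_3V_4| = √((9)² + (40)²) = √1681 = 41
|V_4V_5| = √((0)² + (8)²) = √64 = 8
|V_5V_6| = √((-40)² + (-9)²) = √1681 = 41
|V_6V_1| = √((0)² + (-22)²) = √484 = 22
Perimeter = 25 + 25 + 41 + 8 + 41 + 22 = 162.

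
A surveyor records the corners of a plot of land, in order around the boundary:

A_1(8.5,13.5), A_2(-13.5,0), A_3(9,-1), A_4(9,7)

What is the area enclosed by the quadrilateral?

164.875

Apply the shoelace formula: 2A = Σ (x_i·y_{i+1} − x_{i+1}·y_i), indices taken mod 4.
Σ = (182.25) + (13.5) + (72) + (62) = 329.75
Area = |Σ|/2 = 164.875.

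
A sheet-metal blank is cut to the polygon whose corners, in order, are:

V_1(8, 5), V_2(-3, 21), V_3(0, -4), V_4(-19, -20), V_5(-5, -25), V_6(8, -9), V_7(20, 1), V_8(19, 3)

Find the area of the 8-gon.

Apply Gauss's area formula: 2A = Σ (x_i·y_{i+1} − x_{i+1}·y_i), indices taken mod 8.
Σ = (183) + (12) + (-76) + (375) + (245) + (188) + (41) + (71) = 1039
Area = |Σ|/2 = 519.5.

519.5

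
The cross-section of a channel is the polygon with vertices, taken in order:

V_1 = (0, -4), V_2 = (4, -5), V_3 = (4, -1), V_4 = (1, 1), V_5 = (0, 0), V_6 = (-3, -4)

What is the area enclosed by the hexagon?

Apply the shoelace (surveyor's) formula: 2A = Σ (x_i·y_{i+1} − x_{i+1}·y_i), indices taken mod 6.
Cross-terms: 16, 16, 5, 0, 0, 12  ⇒  Σ = 49
Area = |Σ|/2 = 24.5.

24.5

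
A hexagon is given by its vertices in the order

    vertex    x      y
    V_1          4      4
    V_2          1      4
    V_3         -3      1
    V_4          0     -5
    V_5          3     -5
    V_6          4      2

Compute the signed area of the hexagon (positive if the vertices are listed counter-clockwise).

V_1→V_2: (4)(4) − (1)(4) = 12
V_2→V_3: (1)(1) − (-3)(4) = 13
V_3→V_4: (-3)(-5) − (0)(1) = 15
V_4→V_5: (0)(-5) − (3)(-5) = 15
V_5→V_6: (3)(2) − (4)(-5) = 26
V_6→V_1: (4)(4) − (4)(2) = 8
Σ = 89
Signed area = Σ/2 = 44.5 (positive ⇒ counter-clockwise traversal).

44.5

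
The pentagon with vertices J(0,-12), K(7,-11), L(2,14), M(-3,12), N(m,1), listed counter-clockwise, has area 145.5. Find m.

-1

Write out the shoelace sum; only the two edges meeting at N involve m:
2·Area = [((-3)·1 − m·12) + (m·(-12) − 0·1)] + 270
       = -24·m + 267 = 291
⇒ m = -1.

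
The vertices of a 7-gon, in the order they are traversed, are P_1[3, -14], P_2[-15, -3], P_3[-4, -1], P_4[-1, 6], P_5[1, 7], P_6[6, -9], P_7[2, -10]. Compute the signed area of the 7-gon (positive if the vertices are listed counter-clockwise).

P_1→P_2: (3)(-3) − (-15)(-14) = -219
P_2→P_3: (-15)(-1) − (-4)(-3) = 3
P_3→P_4: (-4)(6) − (-1)(-1) = -25
P_4→P_5: (-1)(7) − (1)(6) = -13
P_5→P_6: (1)(-9) − (6)(7) = -51
P_6→P_7: (6)(-10) − (2)(-9) = -42
P_7→P_1: (2)(-14) − (3)(-10) = 2
Σ = -345
Signed area = Σ/2 = -172.5 (negative ⇒ clockwise traversal).

-172.5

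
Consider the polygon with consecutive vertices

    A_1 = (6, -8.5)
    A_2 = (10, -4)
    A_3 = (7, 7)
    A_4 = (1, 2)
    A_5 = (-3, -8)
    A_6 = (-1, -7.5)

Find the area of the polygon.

116

Apply the shoelace (surveyor's) formula: 2A = Σ (x_i·y_{i+1} − x_{i+1}·y_i), indices taken mod 6.
Cross-terms: 61, 98, 7, -2, 14.5, 53.5  ⇒  Σ = 232
Area = |Σ|/2 = 116.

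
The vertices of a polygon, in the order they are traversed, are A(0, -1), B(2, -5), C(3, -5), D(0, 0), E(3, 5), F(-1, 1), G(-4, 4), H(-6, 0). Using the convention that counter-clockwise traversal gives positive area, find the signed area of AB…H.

22.5

A→B: (0)(-5) − (2)(-1) = 2
B→C: (2)(-5) − (3)(-5) = 5
C→D: (3)(0) − (0)(-5) = 0
D→E: (0)(5) − (3)(0) = 0
E→F: (3)(1) − (-1)(5) = 8
F→G: (-1)(4) − (-4)(1) = 0
G→H: (-4)(0) − (-6)(4) = 24
H→A: (-6)(-1) − (0)(0) = 6
Σ = 45
Signed area = Σ/2 = 22.5 (positive ⇒ counter-clockwise traversal).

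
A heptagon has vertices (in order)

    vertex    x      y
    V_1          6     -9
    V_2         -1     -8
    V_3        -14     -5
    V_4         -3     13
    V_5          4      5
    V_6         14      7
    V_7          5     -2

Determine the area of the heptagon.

283

Cross-terms: -57, -107, -197, -67, -42, -63, -33  ⇒  Σ = -566
Area = |Σ|/2 = 283.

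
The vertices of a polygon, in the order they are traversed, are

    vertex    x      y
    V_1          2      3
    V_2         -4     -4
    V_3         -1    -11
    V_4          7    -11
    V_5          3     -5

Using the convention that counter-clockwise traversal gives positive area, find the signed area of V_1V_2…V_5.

74.5

Apply the surveyor's formula: 2A = Σ (x_i·y_{i+1} − x_{i+1}·y_i), indices taken mod 5.
V_1→V_2: (2)(-4) − (-4)(3) = 4
V_2→V_3: (-4)(-11) − (-1)(-4) = 40
V_3→V_4: (-1)(-11) − (7)(-11) = 88
V_4→V_5: (7)(-5) − (3)(-11) = -2
V_5→V_1: (3)(3) − (2)(-5) = 19
Σ = 149
Signed area = Σ/2 = 74.5 (positive ⇒ counter-clockwise traversal).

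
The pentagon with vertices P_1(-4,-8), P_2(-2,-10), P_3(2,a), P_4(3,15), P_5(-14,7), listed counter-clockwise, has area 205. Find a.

7

Write out the shoelace sum; only the two edges meeting at P_3 involve a:
2·Area = [((-2)·a − 2·(-10)) + (2·15 − 3·a)] + 395
       = -5·a + 445 = 410
⇒ a = 7.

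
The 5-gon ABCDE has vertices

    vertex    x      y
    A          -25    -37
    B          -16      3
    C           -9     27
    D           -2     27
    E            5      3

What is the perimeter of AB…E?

|AB| = √((9)² + (40)²) = √1681 = 41
|BC| = √((7)² + (24)²) = √625 = 25
|CD| = √((7)² + (0)²) = √49 = 7
|DE| = √((7)² + (-24)²) = √625 = 25
|EA| = √((-30)² + (-40)²) = √2500 = 50
Perimeter = 41 + 25 + 7 + 25 + 50 = 148.

148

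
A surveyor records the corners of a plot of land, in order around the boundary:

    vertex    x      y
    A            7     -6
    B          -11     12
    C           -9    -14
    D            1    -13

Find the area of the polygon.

Apply the surveyor's formula: 2A = Σ (x_i·y_{i+1} − x_{i+1}·y_i), indices taken mod 4.
Cross-terms: 18, 262, 131, 85  ⇒  Σ = 496
Area = |Σ|/2 = 248.

248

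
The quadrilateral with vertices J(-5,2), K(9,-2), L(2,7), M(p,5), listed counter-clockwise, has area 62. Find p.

Write out the shoelace sum; only the two edges meeting at M involve p:
2·Area = [(2·5 − p·7) + (p·2 − (-5)·5)] + 59
       = -5·p + 94 = 124
⇒ p = -6.

-6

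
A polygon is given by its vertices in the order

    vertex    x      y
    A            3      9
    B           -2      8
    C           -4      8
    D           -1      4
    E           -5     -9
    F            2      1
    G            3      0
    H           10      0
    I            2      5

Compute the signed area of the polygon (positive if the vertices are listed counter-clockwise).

71

Apply Gauss's area formula: 2A = Σ (x_i·y_{i+1} − x_{i+1}·y_i), indices taken mod 9.
Cross-terms: 42, 16, -8, 29, 13, -3, 0, 50, 3  ⇒  Σ = 142
Signed area = Σ/2 = 71 (positive ⇒ counter-clockwise traversal).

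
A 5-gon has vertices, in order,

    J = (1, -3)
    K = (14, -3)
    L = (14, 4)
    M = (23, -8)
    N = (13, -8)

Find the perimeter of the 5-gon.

58

|JK| = √((13)² + (0)²) = √169 = 13
|KL| = √((0)² + (7)²) = √49 = 7
|LM| = √((9)² + (-12)²) = √225 = 15
|MN| = √((-10)² + (0)²) = √100 = 10
|NJ| = √((-12)² + (5)²) = √169 = 13
Perimeter = 13 + 7 + 15 + 10 + 13 = 58.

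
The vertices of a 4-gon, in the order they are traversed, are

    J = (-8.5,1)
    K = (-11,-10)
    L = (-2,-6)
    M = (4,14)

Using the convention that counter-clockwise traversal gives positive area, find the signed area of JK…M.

Apply the shoelace formula: 2A = Σ (x_i·y_{i+1} − x_{i+1}·y_i), indices taken mod 4.
Σ = (96) + (46) + (-4) + (123) = 261
Signed area = Σ/2 = 130.5 (positive ⇒ counter-clockwise traversal).

130.5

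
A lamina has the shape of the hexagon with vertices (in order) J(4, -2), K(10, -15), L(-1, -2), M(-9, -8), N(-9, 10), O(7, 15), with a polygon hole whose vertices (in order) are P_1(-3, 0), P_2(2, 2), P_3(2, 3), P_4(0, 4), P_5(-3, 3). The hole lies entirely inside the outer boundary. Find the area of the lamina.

Outer boundary:
Apply Gauss's area formula: 2A = Σ (x_i·y_{i+1} − x_{i+1}·y_i), indices taken mod 6.
J→K: (4)(-15) − (10)(-2) = -40
K→L: (10)(-2) − (-1)(-15) = -35
L→M: (-1)(-8) − (-9)(-2) = -10
M→N: (-9)(10) − (-9)(-8) = -162
N→O: (-9)(15) − (7)(10) = -205
O→J: (7)(-2) − (4)(15) = -74
Σ = -526
Area = |Σ|/2 = 263.
Hole:
Cross-terms: -6, 2, 8, 12, 9  ⇒  Σ = 25
Area = |Σ|/2 = 12.5.
Net area = 263 − 12.5 = 250.5.

250.5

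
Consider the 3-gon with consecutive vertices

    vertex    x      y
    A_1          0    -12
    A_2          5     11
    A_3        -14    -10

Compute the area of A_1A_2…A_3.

166

Apply the surveyor's formula: 2A = Σ (x_i·y_{i+1} − x_{i+1}·y_i), indices taken mod 3.
Σ = (60) + (104) + (168) = 332
Area = |Σ|/2 = 166.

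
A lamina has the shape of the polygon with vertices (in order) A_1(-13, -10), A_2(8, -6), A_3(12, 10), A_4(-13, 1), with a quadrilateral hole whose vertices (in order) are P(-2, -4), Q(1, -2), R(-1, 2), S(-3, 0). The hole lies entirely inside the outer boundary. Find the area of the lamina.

Outer boundary:
Apply the surveyor's formula: 2A = Σ (x_i·y_{i+1} − x_{i+1}·y_i), indices taken mod 4.
Cross-terms: 158, 152, 142, 143  ⇒  Σ = 595
Area = |Σ|/2 = 297.5.
Hole:
Apply the shoelace formula: 2A = Σ (x_i·y_{i+1} − x_{i+1}·y_i), indices taken mod 4.
Cross-terms: 8, 0, 6, 12  ⇒  Σ = 26
Area = |Σ|/2 = 13.
Net area = 297.5 − 13 = 284.5.

284.5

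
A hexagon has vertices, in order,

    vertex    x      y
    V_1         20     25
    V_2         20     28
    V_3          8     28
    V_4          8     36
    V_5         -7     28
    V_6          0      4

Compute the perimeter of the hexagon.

94

|V_1V_2| = √((0)² + (3)²) = √9 = 3
|V_2V_3| = √((-12)² + (0)²) = √144 = 12
|V_3V_4| = √((0)² + (8)²) = √64 = 8
|V_4V_5| = √((-15)² + (-8)²) = √289 = 17
|V_5V_6| = √((7)² + (-24)²) = √625 = 25
|V_6V_1| = √((20)² + (21)²) = √841 = 29
Perimeter = 3 + 12 + 8 + 17 + 25 + 29 = 94.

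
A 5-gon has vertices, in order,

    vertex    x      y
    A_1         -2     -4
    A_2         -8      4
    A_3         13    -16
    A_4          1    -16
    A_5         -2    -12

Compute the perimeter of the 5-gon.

64

|A_1A_2| = √((-6)² + (8)²) = √100 = 10
|A_2A_3| = √((21)² + (-20)²) = √841 = 29
|A_3A_4| = √((-12)² + (0)²) = √144 = 12
|A_4A_5| = √((-3)² + (4)²) = √25 = 5
|A_5A_1| = √((0)² + (8)²) = √64 = 8
Perimeter = 10 + 29 + 12 + 5 + 8 = 64.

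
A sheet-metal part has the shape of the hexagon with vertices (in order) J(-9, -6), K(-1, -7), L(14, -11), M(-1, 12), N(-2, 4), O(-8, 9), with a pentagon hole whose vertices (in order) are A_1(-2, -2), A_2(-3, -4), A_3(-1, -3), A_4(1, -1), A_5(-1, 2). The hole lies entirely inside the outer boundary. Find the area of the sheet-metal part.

234

Outer boundary:
Apply the shoelace (surveyor's) formula: 2A = Σ (x_i·y_{i+1} − x_{i+1}·y_i), indices taken mod 6.
Cross-terms: 57, 109, 157, 20, 14, 129  ⇒  Σ = 486
Area = |Σ|/2 = 243.
Hole:
A_1→A_2: (-2)(-4) − (-3)(-2) = 2
A_2→A_3: (-3)(-3) − (-1)(-4) = 5
A_3→A_4: (-1)(-1) − (1)(-3) = 4
A_4→A_5: (1)(2) − (-1)(-1) = 1
A_5→A_1: (-1)(-2) − (-2)(2) = 6
Σ = 18
Area = |Σ|/2 = 9.
Net area = 243 − 9 = 234.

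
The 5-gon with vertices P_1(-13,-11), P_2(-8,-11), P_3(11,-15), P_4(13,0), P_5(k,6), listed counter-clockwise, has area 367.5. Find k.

-8

The doubled signed area Σ (x_i y_{i+1} − x_{i+1} y_i) is linear in k.
With k=0 it equals 647; the coefficient of k is -11 (from the two edges through P_5).
So -11·k + 647 = 2·367.5 = 735 ⇒ k = -8.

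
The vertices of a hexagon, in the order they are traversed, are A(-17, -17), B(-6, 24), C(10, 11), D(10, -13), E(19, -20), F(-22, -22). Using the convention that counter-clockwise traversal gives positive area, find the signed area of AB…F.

-933.5

Σ = (-510) + (-306) + (-240) + (47) + (-858) + (0) = -1867
Signed area = Σ/2 = -933.5 (negative ⇒ clockwise traversal).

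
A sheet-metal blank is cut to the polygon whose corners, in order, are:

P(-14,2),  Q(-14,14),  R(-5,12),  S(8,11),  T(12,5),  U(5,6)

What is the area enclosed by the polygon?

Σ = (-168) + (-98) + (-151) + (-92) + (47) + (94) = -368
Area = |Σ|/2 = 184.

184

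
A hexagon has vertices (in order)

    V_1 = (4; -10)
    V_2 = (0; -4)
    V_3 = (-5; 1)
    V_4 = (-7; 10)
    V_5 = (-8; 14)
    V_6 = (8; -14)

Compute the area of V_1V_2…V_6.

Apply the shoelace formula: 2A = Σ (x_i·y_{i+1} − x_{i+1}·y_i), indices taken mod 6.
V_1→V_2: (4)(-4) − (0)(-10) = -16
V_2→V_3: (0)(1) − (-5)(-4) = -20
V_3→V_4: (-5)(10) − (-7)(1) = -43
V_4→V_5: (-7)(14) − (-8)(10) = -18
V_5→V_6: (-8)(-14) − (8)(14) = 0
V_6→V_1: (8)(-10) − (4)(-14) = -24
Σ = -121
Area = |Σ|/2 = 60.5.

60.5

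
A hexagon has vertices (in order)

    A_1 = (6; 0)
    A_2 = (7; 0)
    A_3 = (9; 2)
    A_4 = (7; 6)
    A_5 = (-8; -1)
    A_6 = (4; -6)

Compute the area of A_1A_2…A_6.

91.5

Σ = (0) + (14) + (40) + (41) + (52) + (36) = 183
Area = |Σ|/2 = 91.5.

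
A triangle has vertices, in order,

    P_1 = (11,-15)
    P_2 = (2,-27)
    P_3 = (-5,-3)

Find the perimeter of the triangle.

60

|P_1P_2| = √((-9)² + (-12)²) = √225 = 15
|P_2P_3| = √((-7)² + (24)²) = √625 = 25
|P_3P_1| = √((16)² + (-12)²) = √400 = 20
Perimeter = 15 + 25 + 20 = 60.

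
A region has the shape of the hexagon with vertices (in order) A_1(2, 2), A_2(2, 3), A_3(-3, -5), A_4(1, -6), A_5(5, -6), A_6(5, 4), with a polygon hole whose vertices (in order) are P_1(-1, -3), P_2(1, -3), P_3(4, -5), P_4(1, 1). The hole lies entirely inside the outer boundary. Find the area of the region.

Outer boundary:
A_1→A_2: (2)(3) − (2)(2) = 2
A_2→A_3: (2)(-5) − (-3)(3) = -1
A_3→A_4: (-3)(-6) − (1)(-5) = 23
A_4→A_5: (1)(-6) − (5)(-6) = 24
A_5→A_6: (5)(4) − (5)(-6) = 50
A_6→A_1: (5)(2) − (2)(4) = 2
Σ = 100
Area = |Σ|/2 = 50.
Hole:
Cross-terms: 6, 7, 9, -2  ⇒  Σ = 20
Area = |Σ|/2 = 10.
Net area = 50 − 10 = 40.

40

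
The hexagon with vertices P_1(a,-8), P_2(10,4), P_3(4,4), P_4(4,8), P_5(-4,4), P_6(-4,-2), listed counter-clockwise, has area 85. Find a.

The doubled signed area Σ (x_i y_{i+1} − x_{i+1} y_i) is linear in a.
With a=0 it equals 224; the coefficient of a is 6 (from the two edges through P_1).
So 6·a + 224 = 2·85 = 170 ⇒ a = -9.

-9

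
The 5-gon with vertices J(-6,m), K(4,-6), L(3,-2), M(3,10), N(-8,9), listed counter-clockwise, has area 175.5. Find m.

-9

The doubled signed area Σ (x_i y_{i+1} − x_{i+1} y_i) is linear in m.
With m=0 it equals 243; the coefficient of m is -12 (from the two edges through J).
So -12·m + 243 = 2·175.5 = 351 ⇒ m = -9.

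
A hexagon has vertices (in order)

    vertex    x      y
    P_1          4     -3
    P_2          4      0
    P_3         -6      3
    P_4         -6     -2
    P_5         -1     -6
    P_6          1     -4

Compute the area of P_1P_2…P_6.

Apply the surveyor's formula: 2A = Σ (x_i·y_{i+1} − x_{i+1}·y_i), indices taken mod 6.
Σ = (12) + (12) + (30) + (34) + (10) + (13) = 111
Area = |Σ|/2 = 55.5.

55.5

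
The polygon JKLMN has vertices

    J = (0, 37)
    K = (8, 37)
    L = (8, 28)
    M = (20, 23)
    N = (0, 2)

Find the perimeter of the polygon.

|JK| = √((8)² + (0)²) = √64 = 8
|KL| = √((0)² + (-9)²) = √81 = 9
|LM| = √((12)² + (-5)²) = √169 = 13
|MN| = √((-20)² + (-21)²) = √841 = 29
|NJ| = √((0)² + (35)²) = √1225 = 35
Perimeter = 8 + 9 + 13 + 29 + 35 = 94.

94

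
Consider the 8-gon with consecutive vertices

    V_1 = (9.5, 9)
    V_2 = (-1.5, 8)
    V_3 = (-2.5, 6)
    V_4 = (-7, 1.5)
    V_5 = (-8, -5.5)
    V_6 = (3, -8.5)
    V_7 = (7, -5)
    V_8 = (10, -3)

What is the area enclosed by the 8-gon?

232.875

Σ = (89.5) + (11) + (38.25) + (50.5) + (84.5) + (44.5) + (29) + (118.5) = 465.75
Area = |Σ|/2 = 232.875.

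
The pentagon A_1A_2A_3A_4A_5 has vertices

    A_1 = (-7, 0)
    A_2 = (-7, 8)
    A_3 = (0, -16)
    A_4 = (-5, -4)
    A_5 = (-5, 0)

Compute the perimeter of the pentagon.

|A_1A_2| = √((0)² + (8)²) = √64 = 8
|A_2A_3| = √((7)² + (-24)²) = √625 = 25
|A_3A_4| = √((-5)² + (12)²) = √169 = 13
|A_4A_5| = √((0)² + (4)²) = √16 = 4
|A_5A_1| = √((-2)² + (0)²) = √4 = 2
Perimeter = 8 + 25 + 13 + 4 + 2 = 52.

52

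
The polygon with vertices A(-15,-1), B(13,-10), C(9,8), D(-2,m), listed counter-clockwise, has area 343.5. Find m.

13

The doubled signed area Σ (x_i y_{i+1} − x_{i+1} y_i) is linear in m.
With m=0 it equals 375; the coefficient of m is 24 (from the two edges through D).
So 24·m + 375 = 2·343.5 = 687 ⇒ m = 13.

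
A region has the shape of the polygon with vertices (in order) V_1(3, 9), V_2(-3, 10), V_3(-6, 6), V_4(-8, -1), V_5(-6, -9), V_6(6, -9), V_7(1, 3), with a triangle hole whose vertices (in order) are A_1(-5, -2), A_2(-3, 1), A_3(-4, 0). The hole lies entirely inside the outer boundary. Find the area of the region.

176.5

Outer boundary:
Apply Gauss's area formula: 2A = Σ (x_i·y_{i+1} − x_{i+1}·y_i), indices taken mod 7.
Cross-terms: 57, 42, 54, 66, 108, 27, 0  ⇒  Σ = 354
Area = |Σ|/2 = 177.
Hole:
Σ = (-11) + (4) + (8) = 1
Area = |Σ|/2 = 0.5.
Net area = 177 − 0.5 = 176.5.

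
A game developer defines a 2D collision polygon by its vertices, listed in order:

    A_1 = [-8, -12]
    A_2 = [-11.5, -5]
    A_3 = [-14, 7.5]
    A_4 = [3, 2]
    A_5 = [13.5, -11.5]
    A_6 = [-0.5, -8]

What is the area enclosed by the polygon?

Σ = (-98) + (-156.25) + (-50.5) + (-61.5) + (-113.75) + (-58) = -538
Area = |Σ|/2 = 269.

269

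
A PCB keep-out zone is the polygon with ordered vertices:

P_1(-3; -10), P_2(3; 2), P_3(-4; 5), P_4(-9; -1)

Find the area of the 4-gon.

P_1→P_2: (-3)(2) − (3)(-10) = 24
P_2→P_3: (3)(5) − (-4)(2) = 23
P_3→P_4: (-4)(-1) − (-9)(5) = 49
P_4→P_1: (-9)(-10) − (-3)(-1) = 87
Σ = 183
Area = |Σ|/2 = 91.5.

91.5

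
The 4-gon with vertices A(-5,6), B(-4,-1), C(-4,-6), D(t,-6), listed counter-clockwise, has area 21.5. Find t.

0

The doubled signed area Σ (x_i y_{i+1} − x_{i+1} y_i) is linear in t.
With t=0 it equals 43; the coefficient of t is 12 (from the two edges through D).
So 12·t + 43 = 2·21.5 = 43 ⇒ t = 0.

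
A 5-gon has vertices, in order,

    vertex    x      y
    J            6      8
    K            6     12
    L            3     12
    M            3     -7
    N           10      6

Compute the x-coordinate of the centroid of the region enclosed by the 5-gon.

Apply Gauss's area formula. First the cross-terms c_i = x_i·y_{i+1} − x_{i+1}·y_i:
  24, 36, -57, 88, 44  ⇒  2A = 135, A = 67.5.
Then Σ (x_i + x_{i+1})·c_i = 2118, so x̄ = 2118 / (6·67.5) = 706/135.

706/135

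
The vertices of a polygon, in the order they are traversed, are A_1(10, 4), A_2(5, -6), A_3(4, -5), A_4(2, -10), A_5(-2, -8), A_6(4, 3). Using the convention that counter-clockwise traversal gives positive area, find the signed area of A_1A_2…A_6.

-67.5

Σ = (-80) + (-1) + (-30) + (-36) + (26) + (-14) = -135
Signed area = Σ/2 = -67.5 (negative ⇒ clockwise traversal).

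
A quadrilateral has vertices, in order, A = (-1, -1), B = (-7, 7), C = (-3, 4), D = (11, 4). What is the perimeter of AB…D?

42

|AB| = √((-6)² + (8)²) = √100 = 10
|BC| = √((4)² + (-3)²) = √25 = 5
|CD| = √((14)² + (0)²) = √196 = 14
|DA| = √((-12)² + (-5)²) = √169 = 13
Perimeter = 10 + 5 + 14 + 13 = 42.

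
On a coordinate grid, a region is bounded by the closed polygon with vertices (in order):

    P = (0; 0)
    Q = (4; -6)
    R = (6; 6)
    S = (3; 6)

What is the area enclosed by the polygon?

39

Apply the shoelace (surveyor's) formula: 2A = Σ (x_i·y_{i+1} − x_{i+1}·y_i), indices taken mod 4.
Σ = (0) + (60) + (18) + (0) = 78
Area = |Σ|/2 = 39.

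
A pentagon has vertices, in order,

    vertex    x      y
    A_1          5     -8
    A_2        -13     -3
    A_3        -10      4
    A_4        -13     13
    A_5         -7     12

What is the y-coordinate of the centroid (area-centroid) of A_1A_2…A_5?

5/3

Apply the shoelace formula. First the cross-terms c_i = x_i·y_{i+1} − x_{i+1}·y_i:
  -119, -82, -78, -65, -4  ⇒  2A = -348, A = -174.
Then Σ (y_i + y_{i+1})·c_i = -1740, so ȳ = -1740 / (6·(-174)) = 5/3.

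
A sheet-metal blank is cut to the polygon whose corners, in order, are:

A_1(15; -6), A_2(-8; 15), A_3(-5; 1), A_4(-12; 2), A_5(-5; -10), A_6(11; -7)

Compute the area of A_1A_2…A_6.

280

Apply the shoelace (surveyor's) formula: 2A = Σ (x_i·y_{i+1} − x_{i+1}·y_i), indices taken mod 6.
Σ = (177) + (67) + (2) + (130) + (145) + (39) = 560
Area = |Σ|/2 = 280.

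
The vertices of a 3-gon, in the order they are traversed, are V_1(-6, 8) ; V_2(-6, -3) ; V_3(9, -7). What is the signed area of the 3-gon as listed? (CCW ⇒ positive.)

82.5

Apply the shoelace (surveyor's) formula: 2A = Σ (x_i·y_{i+1} − x_{i+1}·y_i), indices taken mod 3.
V_1→V_2: (-6)(-3) − (-6)(8) = 66
V_2→V_3: (-6)(-7) − (9)(-3) = 69
V_3→V_1: (9)(8) − (-6)(-7) = 30
Σ = 165
Signed area = Σ/2 = 82.5 (positive ⇒ counter-clockwise traversal).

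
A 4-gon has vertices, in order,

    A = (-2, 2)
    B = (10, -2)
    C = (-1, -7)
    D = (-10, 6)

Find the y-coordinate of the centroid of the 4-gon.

Apply the shoelace (surveyor's) formula. First the cross-terms c_i = x_i·y_{i+1} − x_{i+1}·y_i:
  -16, -72, -76, -8  ⇒  2A = -172, A = -86.
Then Σ (y_i + y_{i+1})·c_i = 660, so ȳ = 660 / (6·(-86)) = -55/43.

-55/43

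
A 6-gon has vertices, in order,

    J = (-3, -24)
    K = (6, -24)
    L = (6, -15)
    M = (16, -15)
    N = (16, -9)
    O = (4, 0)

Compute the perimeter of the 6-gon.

|JK| = √((9)² + (0)²) = √81 = 9
|KL| = √((0)² + (9)²) = √81 = 9
|LM| = √((10)² + (0)²) = √100 = 10
|MN| = √((0)² + (6)²) = √36 = 6
|NO| = √((-12)² + (9)²) = √225 = 15
|OJ| = √((-7)² + (-24)²) = √625 = 25
Perimeter = 9 + 9 + 10 + 6 + 15 + 25 = 74.

74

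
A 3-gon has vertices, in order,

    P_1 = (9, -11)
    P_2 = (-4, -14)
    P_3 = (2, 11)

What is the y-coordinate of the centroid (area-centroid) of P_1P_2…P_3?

Apply Gauss's area formula. First the cross-terms c_i = x_i·y_{i+1} − x_{i+1}·y_i:
  -170, -16, -121  ⇒  2A = -307, A = -153.5.
Then Σ (y_i + y_{i+1})·c_i = 4298, so ȳ = 4298 / (6·(-153.5)) = -14/3.

-14/3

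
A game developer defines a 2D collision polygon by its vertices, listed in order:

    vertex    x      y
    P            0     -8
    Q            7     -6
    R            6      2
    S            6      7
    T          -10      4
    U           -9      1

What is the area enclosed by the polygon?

164

Apply Gauss's area formula: 2A = Σ (x_i·y_{i+1} − x_{i+1}·y_i), indices taken mod 6.
P→Q: (0)(-6) − (7)(-8) = 56
Q→R: (7)(2) − (6)(-6) = 50
R→S: (6)(7) − (6)(2) = 30
S→T: (6)(4) − (-10)(7) = 94
T→U: (-10)(1) − (-9)(4) = 26
U→P: (-9)(-8) − (0)(1) = 72
Σ = 328
Area = |Σ|/2 = 164.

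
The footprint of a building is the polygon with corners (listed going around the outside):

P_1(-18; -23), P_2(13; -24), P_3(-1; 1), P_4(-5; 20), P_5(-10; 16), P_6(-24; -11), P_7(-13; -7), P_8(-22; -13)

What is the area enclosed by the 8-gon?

815.5

Apply the shoelace (surveyor's) formula: 2A = Σ (x_i·y_{i+1} − x_{i+1}·y_i), indices taken mod 8.
Σ = (731) + (-11) + (-15) + (120) + (494) + (25) + (15) + (272) = 1631
Area = |Σ|/2 = 815.5.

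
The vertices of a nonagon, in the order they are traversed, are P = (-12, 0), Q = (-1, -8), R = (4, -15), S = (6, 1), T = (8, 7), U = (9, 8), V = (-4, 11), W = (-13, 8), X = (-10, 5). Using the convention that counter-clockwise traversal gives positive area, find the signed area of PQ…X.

294.5

Apply the shoelace formula: 2A = Σ (x_i·y_{i+1} − x_{i+1}·y_i), indices taken mod 9.
Cross-terms: 96, 47, 94, 34, 1, 131, 111, 15, 60  ⇒  Σ = 589
Signed area = Σ/2 = 294.5 (positive ⇒ counter-clockwise traversal).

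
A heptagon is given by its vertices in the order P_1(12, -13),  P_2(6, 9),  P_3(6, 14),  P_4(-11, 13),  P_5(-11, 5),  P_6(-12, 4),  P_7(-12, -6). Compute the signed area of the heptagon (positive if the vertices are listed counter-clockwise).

450

Apply the surveyor's formula: 2A = Σ (x_i·y_{i+1} − x_{i+1}·y_i), indices taken mod 7.
Σ = (186) + (30) + (232) + (88) + (16) + (120) + (228) = 900
Signed area = Σ/2 = 450 (positive ⇒ counter-clockwise traversal).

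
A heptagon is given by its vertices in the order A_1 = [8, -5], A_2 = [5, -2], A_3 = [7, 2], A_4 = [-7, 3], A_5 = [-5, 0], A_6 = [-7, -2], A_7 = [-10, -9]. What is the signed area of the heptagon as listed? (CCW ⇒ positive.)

129

Cross-terms: 9, 24, 35, 15, 10, 43, 122  ⇒  Σ = 258
Signed area = Σ/2 = 129 (positive ⇒ counter-clockwise traversal).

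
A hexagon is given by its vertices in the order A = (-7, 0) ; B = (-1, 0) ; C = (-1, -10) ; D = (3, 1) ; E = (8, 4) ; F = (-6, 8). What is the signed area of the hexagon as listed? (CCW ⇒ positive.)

Σ = (0) + (10) + (29) + (4) + (88) + (56) = 187
Signed area = Σ/2 = 93.5 (positive ⇒ counter-clockwise traversal).

93.5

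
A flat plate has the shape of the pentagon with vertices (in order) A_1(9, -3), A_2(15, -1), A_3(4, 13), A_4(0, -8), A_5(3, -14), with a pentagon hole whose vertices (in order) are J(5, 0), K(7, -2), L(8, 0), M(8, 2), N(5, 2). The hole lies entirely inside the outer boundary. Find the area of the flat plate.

163

Outer boundary:
Apply the shoelace formula: 2A = Σ (x_i·y_{i+1} − x_{i+1}·y_i), indices taken mod 5.
Cross-terms: 36, 199, -32, 24, 117  ⇒  Σ = 344
Area = |Σ|/2 = 172.
Hole:
Apply the surveyor's formula: 2A = Σ (x_i·y_{i+1} − x_{i+1}·y_i), indices taken mod 5.
Σ = (-10) + (16) + (16) + (6) + (-10) = 18
Area = |Σ|/2 = 9.
Net area = 172 − 9 = 163.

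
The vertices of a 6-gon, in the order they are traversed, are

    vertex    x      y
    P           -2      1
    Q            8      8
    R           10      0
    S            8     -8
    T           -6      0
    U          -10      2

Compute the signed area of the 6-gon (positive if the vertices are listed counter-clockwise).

Apply the shoelace formula: 2A = Σ (x_i·y_{i+1} − x_{i+1}·y_i), indices taken mod 6.
Cross-terms: -24, -80, -80, -48, -12, -6  ⇒  Σ = -250
Signed area = Σ/2 = -125 (negative ⇒ clockwise traversal).

-125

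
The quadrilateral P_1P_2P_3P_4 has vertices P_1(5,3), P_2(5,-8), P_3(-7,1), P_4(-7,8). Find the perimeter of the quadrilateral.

46

|P_1P_2| = √((0)² + (-11)²) = √121 = 11
|P_2P_3| = √((-12)² + (9)²) = √225 = 15
|P_3P_4| = √((0)² + (7)²) = √49 = 7
|P_4P_1| = √((12)² + (-5)²) = √169 = 13
Perimeter = 11 + 15 + 7 + 13 = 46.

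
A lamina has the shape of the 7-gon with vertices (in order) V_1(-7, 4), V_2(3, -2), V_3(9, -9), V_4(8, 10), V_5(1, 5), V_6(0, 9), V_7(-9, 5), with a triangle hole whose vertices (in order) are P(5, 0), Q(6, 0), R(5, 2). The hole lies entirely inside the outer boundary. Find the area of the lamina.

Outer boundary:
V_1→V_2: (-7)(-2) − (3)(4) = 2
V_2→V_3: (3)(-9) − (9)(-2) = -9
V_3→V_4: (9)(10) − (8)(-9) = 162
V_4→V_5: (8)(5) − (1)(10) = 30
V_5→V_6: (1)(9) − (0)(5) = 9
V_6→V_7: (0)(5) − (-9)(9) = 81
V_7→V_1: (-9)(4) − (-7)(5) = -1
Σ = 274
Area = |Σ|/2 = 137.
Hole:
Apply Gauss's area formula: 2A = Σ (x_i·y_{i+1} − x_{i+1}·y_i), indices taken mod 3.
P→Q: (5)(0) − (6)(0) = 0
Q→R: (6)(2) − (5)(0) = 12
R→P: (5)(0) − (5)(2) = -10
Σ = 2
Area = |Σ|/2 = 1.
Net area = 137 − 1 = 136.

136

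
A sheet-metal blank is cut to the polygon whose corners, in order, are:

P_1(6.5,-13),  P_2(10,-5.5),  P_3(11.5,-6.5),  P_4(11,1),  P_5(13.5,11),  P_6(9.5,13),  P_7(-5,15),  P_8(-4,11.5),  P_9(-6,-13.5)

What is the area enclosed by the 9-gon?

Cross-terms: 94.25, -1.75, 83, 107.5, 71, 207.5, 2.5, 123, 165.75  ⇒  Σ = 852.75
Area = |Σ|/2 = 426.375.

426.375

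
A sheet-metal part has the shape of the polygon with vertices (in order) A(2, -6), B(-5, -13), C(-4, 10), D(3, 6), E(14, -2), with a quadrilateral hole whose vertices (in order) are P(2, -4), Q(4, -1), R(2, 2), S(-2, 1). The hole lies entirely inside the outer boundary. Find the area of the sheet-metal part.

173

Outer boundary:
Apply Gauss's area formula: 2A = Σ (x_i·y_{i+1} − x_{i+1}·y_i), indices taken mod 5.
Σ = (-56) + (-102) + (-54) + (-90) + (-80) = -382
Area = |Σ|/2 = 191.
Hole:
Cross-terms: 14, 10, 6, 6  ⇒  Σ = 36
Area = |Σ|/2 = 18.
Net area = 191 − 18 = 173.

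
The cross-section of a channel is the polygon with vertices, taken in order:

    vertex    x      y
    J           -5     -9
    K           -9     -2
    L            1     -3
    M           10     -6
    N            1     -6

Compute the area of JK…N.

55.5

Apply the surveyor's formula: 2A = Σ (x_i·y_{i+1} − x_{i+1}·y_i), indices taken mod 5.
Σ = (-71) + (29) + (24) + (-54) + (-39) = -111
Area = |Σ|/2 = 55.5.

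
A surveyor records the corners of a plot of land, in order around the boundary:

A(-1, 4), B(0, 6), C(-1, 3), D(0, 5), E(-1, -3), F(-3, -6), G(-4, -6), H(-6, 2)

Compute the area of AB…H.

37.5

A→B: (-1)(6) − (0)(4) = -6
B→C: (0)(3) − (-1)(6) = 6
C→D: (-1)(5) − (0)(3) = -5
D→E: (0)(-3) − (-1)(5) = 5
E→F: (-1)(-6) − (-3)(-3) = -3
F→G: (-3)(-6) − (-4)(-6) = -6
G→H: (-4)(2) − (-6)(-6) = -44
H→A: (-6)(4) − (-1)(2) = -22
Σ = -75
Area = |Σ|/2 = 37.5.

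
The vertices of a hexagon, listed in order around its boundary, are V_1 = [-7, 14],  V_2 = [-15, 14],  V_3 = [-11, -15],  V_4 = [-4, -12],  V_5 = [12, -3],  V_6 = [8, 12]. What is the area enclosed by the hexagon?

Apply the shoelace (surveyor's) formula: 2A = Σ (x_i·y_{i+1} − x_{i+1}·y_i), indices taken mod 6.
V_1→V_2: (-7)(14) − (-15)(14) = 112
V_2→V_3: (-15)(-15) − (-11)(14) = 379
V_3→V_4: (-11)(-12) − (-4)(-15) = 72
V_4→V_5: (-4)(-3) − (12)(-12) = 156
V_5→V_6: (12)(12) − (8)(-3) = 168
V_6→V_1: (8)(14) − (-7)(12) = 196
Σ = 1083
Area = |Σ|/2 = 541.5.

541.5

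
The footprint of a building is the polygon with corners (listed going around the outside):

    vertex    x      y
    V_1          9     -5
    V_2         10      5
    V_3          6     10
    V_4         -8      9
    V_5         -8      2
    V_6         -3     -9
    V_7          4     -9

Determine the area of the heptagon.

Apply the surveyor's formula: 2A = Σ (x_i·y_{i+1} − x_{i+1}·y_i), indices taken mod 7.
Cross-terms: 95, 70, 134, 56, 78, 63, 61  ⇒  Σ = 557
Area = |Σ|/2 = 278.5.

278.5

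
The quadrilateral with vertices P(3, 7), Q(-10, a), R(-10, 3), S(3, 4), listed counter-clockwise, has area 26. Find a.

4

Write out the shoelace sum; only the two edges meeting at Q involve a:
2·Area = [(3·a − (-10)·7) + ((-10)·3 − (-10)·a)] + -40
       = 13·a + 0 = 52
⇒ a = 4.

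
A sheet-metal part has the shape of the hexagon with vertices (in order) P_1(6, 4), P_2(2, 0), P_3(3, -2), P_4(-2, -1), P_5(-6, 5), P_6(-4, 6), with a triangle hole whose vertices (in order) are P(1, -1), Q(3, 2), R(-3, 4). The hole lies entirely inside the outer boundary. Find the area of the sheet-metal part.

40.5

Outer boundary:
Apply the shoelace (surveyor's) formula: 2A = Σ (x_i·y_{i+1} − x_{i+1}·y_i), indices taken mod 6.
Σ = (-8) + (-4) + (-7) + (-16) + (-16) + (-52) = -103
Area = |Σ|/2 = 51.5.
Hole:
Apply Gauss's area formula: 2A = Σ (x_i·y_{i+1} − x_{i+1}·y_i), indices taken mod 3.
Cross-terms: 5, 18, -1  ⇒  Σ = 22
Area = |Σ|/2 = 11.
Net area = 51.5 − 11 = 40.5.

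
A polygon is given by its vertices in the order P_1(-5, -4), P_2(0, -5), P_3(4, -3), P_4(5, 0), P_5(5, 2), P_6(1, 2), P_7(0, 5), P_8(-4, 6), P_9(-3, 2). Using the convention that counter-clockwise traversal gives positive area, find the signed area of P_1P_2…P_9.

Apply the shoelace formula: 2A = Σ (x_i·y_{i+1} − x_{i+1}·y_i), indices taken mod 9.
Cross-terms: 25, 20, 15, 10, 8, 5, 20, 10, 22  ⇒  Σ = 135
Signed area = Σ/2 = 67.5 (positive ⇒ counter-clockwise traversal).

67.5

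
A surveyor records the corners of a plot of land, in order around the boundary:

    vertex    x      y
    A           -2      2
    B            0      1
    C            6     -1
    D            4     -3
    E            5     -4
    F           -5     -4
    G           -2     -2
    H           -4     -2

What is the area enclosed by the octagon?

Σ = (-2) + (-6) + (-14) + (-1) + (-40) + (2) + (-4) + (-12) = -77
Area = |Σ|/2 = 38.5.

38.5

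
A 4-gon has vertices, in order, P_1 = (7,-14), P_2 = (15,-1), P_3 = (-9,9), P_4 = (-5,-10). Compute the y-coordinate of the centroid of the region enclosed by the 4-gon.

Apply the shoelace (surveyor's) formula. First the cross-terms c_i = x_i·y_{i+1} − x_{i+1}·y_i:
  203, 126, 135, 140  ⇒  2A = 604, A = 302.
Then Σ (y_i + y_{i+1})·c_i = -5532, so ȳ = -5532 / (6·302) = -461/151.

-461/151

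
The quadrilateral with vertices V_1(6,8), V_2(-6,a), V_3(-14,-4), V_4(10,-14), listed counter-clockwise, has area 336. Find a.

10

Write out the shoelace sum; only the two edges meeting at V_2 involve a:
2·Area = [(6·a − (-6)·8) + ((-6)·(-4) − (-14)·a)] + 400
       = 20·a + 472 = 672
⇒ a = 10.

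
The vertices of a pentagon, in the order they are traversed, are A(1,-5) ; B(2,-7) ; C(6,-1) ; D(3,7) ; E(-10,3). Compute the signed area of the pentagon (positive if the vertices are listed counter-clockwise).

Apply the shoelace (surveyor's) formula: 2A = Σ (x_i·y_{i+1} − x_{i+1}·y_i), indices taken mod 5.
Σ = (3) + (40) + (45) + (79) + (47) = 214
Signed area = Σ/2 = 107 (positive ⇒ counter-clockwise traversal).

107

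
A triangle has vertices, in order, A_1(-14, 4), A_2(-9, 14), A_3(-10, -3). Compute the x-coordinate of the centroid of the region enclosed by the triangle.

Apply the shoelace formula. First the cross-terms c_i = x_i·y_{i+1} − x_{i+1}·y_i:
  -160, 167, -82  ⇒  2A = -75, A = -37.5.
Then Σ (x_i + x_{i+1})·c_i = 2475, so x̄ = 2475 / (6·(-37.5)) = -11.

-11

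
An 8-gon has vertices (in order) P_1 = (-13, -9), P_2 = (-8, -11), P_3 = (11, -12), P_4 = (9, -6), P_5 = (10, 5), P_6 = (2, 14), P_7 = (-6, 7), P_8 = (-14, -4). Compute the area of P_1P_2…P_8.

Σ = (71) + (217) + (42) + (105) + (130) + (98) + (122) + (74) = 859
Area = |Σ|/2 = 429.5.

429.5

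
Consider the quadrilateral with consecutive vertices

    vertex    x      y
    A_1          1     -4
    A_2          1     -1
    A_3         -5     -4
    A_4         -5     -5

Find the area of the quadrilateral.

12

Apply the shoelace (surveyor's) formula: 2A = Σ (x_i·y_{i+1} − x_{i+1}·y_i), indices taken mod 4.
Cross-terms: 3, -9, 5, 25  ⇒  Σ = 24
Area = |Σ|/2 = 12.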